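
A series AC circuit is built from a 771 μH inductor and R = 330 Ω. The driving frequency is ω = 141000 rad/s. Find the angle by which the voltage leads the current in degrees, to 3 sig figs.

X_L = ωL = 109 Ω
Z = 330 + j109 Ω
|Z| = √(330² + 109²) = 347 Ω
∠Z = arctan(109/330) = 18.2°

18.2°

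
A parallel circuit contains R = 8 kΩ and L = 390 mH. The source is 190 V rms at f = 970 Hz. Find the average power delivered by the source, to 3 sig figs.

4.51 W

ω = 2πf = 6095 rad/s
X_L = ωL = 2380 Ω
Parallel: admittances add. Y = 1/R + 1/(jωL)
Y = (0.000125 − j0.000421) S
|Y| = 0.000439 S → |Z| = 1/|Y| = 2280 Ω, ∠Z = −∠Y = 73.5°
I = V/|Z| = 83.4 mA
P = VI cos φ = 190 × 0.0834 × cos(73.5°) = 4.51 W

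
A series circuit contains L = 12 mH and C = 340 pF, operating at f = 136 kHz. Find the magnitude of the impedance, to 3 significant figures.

6810 Ω

ω = 2πf = 854500 rad/s
X_L = ωL = 10300 Ω
X_C = 1/(ωC) = 3440 Ω
Net reactance X = X_L − X_C = 6810 Ω
Z = j6810 Ω
|Z| = √(0² + 6810²) = 6810 Ω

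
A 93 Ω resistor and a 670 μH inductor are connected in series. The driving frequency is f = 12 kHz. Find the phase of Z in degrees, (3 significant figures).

28.5°

ω = 2πf = 75400 rad/s
X_L = ωL = 50.5 Ω
Z = 93.0 + j50.5 Ω
|Z| = √(93.0² + 50.5²) = 106 Ω
∠Z = arctan(50.5/93.0) = 28.5°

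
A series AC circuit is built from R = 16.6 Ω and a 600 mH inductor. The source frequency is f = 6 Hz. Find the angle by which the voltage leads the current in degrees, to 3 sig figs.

53.7°

ω = 2πf = 37.70 rad/s
X_L = ωL = 22.6 Ω
Z = 16.6 + j22.6 Ω
|Z| = √(16.6² + 22.6²) = 28.1 Ω
∠Z = arctan(22.6/16.6) = 53.7°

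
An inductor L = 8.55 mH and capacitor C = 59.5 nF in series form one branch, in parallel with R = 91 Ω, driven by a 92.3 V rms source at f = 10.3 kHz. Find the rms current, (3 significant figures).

1.06 A

ω = 2πf = 64720 rad/s
X_L = ωL = 553 Ω
X_C = 1/(ωC) = 260 Ω
Branch 1: Z₁ = R = 91.0 Ω
Branch 2 (series LC): Z₂ = j(X_L − X_C) = j294 Ω
Parallel: Z = Z₁Z₂/(Z₁+Z₂), |Z| = 86.9 Ω, ∠Z = 17.2°
I = V/|Z| = 92.3/86.9 = 1.06 A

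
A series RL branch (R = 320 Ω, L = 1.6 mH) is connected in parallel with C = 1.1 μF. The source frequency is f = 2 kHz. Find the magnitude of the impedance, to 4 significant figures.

ω = 2πf = 12570 rad/s
X_L = ωL = 20.11 Ω
X_C = 1/(ωC) = 72.34 Ω
Branch 1 (R+jX_L): Z₁ = 320.0 + j20.11 Ω, |Z₁| = 320.6 Ω
Branch 2 (−jX_C): Z₂ = −j72.34 Ω
Parallel: Z = Z₁Z₂/(Z₁+Z₂), |Z| = 71.54 Ω, ∠Z = -77.13°

71.54 Ω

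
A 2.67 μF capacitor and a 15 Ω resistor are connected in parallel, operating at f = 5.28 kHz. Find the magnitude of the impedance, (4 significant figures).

9.020 Ω

ω = 2πf = 33180 rad/s
X_C = 1/(ωC) = 11.29 Ω
Parallel: admittances add. Y = 1/R + jωC
Y = (0.06667 + j0.08858) S
|Y| = 0.1109 S → |Z| = 1/|Y| = 9.020 Ω, ∠Z = −∠Y = -53.03°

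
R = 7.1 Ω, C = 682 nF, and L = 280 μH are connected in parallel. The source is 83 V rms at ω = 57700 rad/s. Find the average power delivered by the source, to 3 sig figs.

X_L = ωL = 16.2 Ω
X_C = 1/(ωC) = 25.4 Ω
Parallel: admittances add. Y = 1/R + 1/(jωL) + jωC
Y = (0.141 − j0.0225) S
|Y| = 0.143 S → |Z| = 1/|Y| = 7.01 Ω, ∠Z = −∠Y = 9.09°
I = V/|Z| = 11.8 A
P = VI cos φ = 83 × 11.8 × cos(9.09°) = 970 W

970 W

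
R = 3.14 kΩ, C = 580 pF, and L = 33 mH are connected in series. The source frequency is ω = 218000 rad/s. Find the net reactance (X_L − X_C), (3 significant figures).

-715 Ω

X_L = ωL = 7190 Ω
X_C = 1/(ωC) = 7910 Ω
X = 7190 − 7910 = -715 Ω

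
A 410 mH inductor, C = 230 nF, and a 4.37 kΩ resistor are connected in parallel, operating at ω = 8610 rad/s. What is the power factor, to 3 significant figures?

X_L = ωL = 3530 Ω
X_C = 1/(ωC) = 505 Ω
Parallel: admittances add. Y = 1/R + 1/(jωL) + jωC
Y = (0.000229 + j0.00170) S
|Y| = 0.00171 S → |Z| = 1/|Y| = 584 Ω, ∠Z = −∠Y = -82.3°
cos φ = cos(-82.3°) = 0.134

0.134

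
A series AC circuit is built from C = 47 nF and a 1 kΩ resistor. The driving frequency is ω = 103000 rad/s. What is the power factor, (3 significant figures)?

0.979

X_C = 1/(ωC) = 207 Ω
Z = 1000 − j207 Ω
|Z| = √(1000² + 207²) = 1020 Ω
∠Z = arctan(-207/1000) = -11.7°
cos φ = cos(-11.7°) = 0.979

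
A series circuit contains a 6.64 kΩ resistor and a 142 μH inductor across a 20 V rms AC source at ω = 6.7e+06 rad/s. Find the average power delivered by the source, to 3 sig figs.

59.0 mW

X_L = ωL = 951 Ω
Z = 6640 + j951 Ω
|Z| = √(6640² + 951²) = 6710 Ω
∠Z = arctan(951/6640) = 8.15°
I = V/|Z| = 2.98 mA
P = VI cos φ = 20 × 0.00298 × cos(8.15°) = 59.0 mW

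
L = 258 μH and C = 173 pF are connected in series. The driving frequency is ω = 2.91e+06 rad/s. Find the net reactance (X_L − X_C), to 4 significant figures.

X_L = ωL = 750.8 Ω
X_C = 1/(ωC) = 1986 Ω
X = 750.8 − 1986 = -1236 Ω

-1236 Ω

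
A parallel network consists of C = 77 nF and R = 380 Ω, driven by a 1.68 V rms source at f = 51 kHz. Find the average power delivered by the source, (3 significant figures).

ω = 2πf = 320400 rad/s
X_C = 1/(ωC) = 40.5 Ω
Parallel: admittances add. Y = 1/R + jωC
Y = (0.00263 + j0.0247) S
|Y| = 0.0248 S → |Z| = 1/|Y| = 40.3 Ω, ∠Z = −∠Y = -83.9°
I = V/|Z| = 41.7 mA
P = VI cos φ = 1.68 × 0.0417 × cos(-83.9°) = 7.43 mW

7.43 mW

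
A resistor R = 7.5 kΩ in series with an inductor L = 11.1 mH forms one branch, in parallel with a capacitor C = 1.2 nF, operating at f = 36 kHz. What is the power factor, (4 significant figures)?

0.4602

ω = 2πf = 226200 rad/s
X_L = ωL = 2511 Ω
X_C = 1/(ωC) = 3684 Ω
Branch 1 (R+jX_L): Z₁ = 7500 + j2511 Ω, |Z₁| = 7909 Ω
Branch 2 (−jX_C): Z₂ = −j3684 Ω
Parallel: Z = Z₁Z₂/(Z₁+Z₂), |Z| = 3838 Ω, ∠Z = -62.60°
cos φ = cos(-62.60°) = 0.4602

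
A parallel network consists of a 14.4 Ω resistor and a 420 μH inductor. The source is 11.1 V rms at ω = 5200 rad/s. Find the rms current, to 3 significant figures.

5.14 A

X_L = ωL = 2.18 Ω
Parallel: admittances add. Y = 1/R + 1/(jωL)
Y = (0.0694 − j0.458) S
|Y| = 0.463 S → |Z| = 1/|Y| = 2.16 Ω, ∠Z = −∠Y = 81.4°
I = V/|Z| = 11.1/2.16 = 5.14 A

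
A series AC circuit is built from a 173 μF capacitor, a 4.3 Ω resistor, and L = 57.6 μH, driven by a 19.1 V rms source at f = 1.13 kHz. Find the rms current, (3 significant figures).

ω = 2πf = 7100 rad/s
X_L = ωL = 0.409 Ω
X_C = 1/(ωC) = 0.814 Ω
Net reactance X = X_L − X_C = -0.405 Ω
Z = 4.30 − j0.405 Ω
|Z| = √(4.30² + 0.405²) = 4.32 Ω
I = V/|Z| = 19.1/4.32 = 4.42 A

4.42 A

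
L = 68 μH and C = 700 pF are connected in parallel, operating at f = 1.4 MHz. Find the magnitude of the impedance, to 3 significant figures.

223 Ω

ω = 2πf = 8.796e+06 rad/s
X_L = ωL = 598 Ω
X_C = 1/(ωC) = 162 Ω
Parallel: admittances add. Y = 1/(jωL) + jωC
Y = (0 + j0.00449) S
|Y| = 0.00449 S → |Z| = 1/|Y| = 223 Ω, ∠Z = −∠Y = -90.0°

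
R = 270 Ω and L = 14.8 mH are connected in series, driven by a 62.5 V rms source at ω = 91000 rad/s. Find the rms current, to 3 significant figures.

45.5 mA

X_L = ωL = 1350 Ω
Z = 270 + j1350 Ω
|Z| = √(270² + 1350²) = 1370 Ω
I = V/|Z| = 62.5/1370 = 45.5 mA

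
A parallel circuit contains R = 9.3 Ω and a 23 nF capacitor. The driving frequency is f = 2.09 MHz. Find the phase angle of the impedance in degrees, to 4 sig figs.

ω = 2πf = 1.313e+07 rad/s
X_C = 1/(ωC) = 3.311 Ω
Parallel: admittances add. Y = 1/R + jωC
Y = (0.1075 + j0.3020) S
|Y| = 0.3206 S → |Z| = 1/|Y| = 3.119 Ω, ∠Z = −∠Y = -70.40°

-70.40°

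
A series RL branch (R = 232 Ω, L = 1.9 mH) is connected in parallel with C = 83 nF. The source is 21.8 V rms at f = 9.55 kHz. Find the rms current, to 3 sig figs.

104 mA

ω = 2πf = 60000 rad/s
X_L = ωL = 114 Ω
X_C = 1/(ωC) = 201 Ω
Branch 1 (R+jX_L): Z₁ = 232 + j114 Ω, |Z₁| = 258 Ω
Branch 2 (−jX_C): Z₂ = −j201 Ω
Parallel: Z = Z₁Z₂/(Z₁+Z₂), |Z| = 210 Ω, ∠Z = -43.3°
I = V/|Z| = 21.8/210 = 104 mA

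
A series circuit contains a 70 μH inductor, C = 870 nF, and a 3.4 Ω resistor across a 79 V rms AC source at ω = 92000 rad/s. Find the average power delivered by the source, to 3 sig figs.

X_L = ωL = 6.44 Ω
X_C = 1/(ωC) = 12.5 Ω
Net reactance X = X_L − X_C = -6.05 Ω
Z = 3.40 − j6.05 Ω
|Z| = √(3.40² + 6.05²) = 6.94 Ω
∠Z = arctan(-6.05/3.40) = -60.7°
I = V/|Z| = 11.4 A
P = VI cos φ = 79 × 11.4 × cos(-60.7°) = 440 W

440 W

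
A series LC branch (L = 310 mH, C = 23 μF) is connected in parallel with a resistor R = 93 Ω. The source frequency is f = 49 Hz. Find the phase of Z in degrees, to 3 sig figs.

ω = 2πf = 307.9 rad/s
X_L = ωL = 95.4 Ω
X_C = 1/(ωC) = 141 Ω
Branch 1: Z₁ = R = 93.0 Ω
Branch 2 (series LC): Z₂ = j(X_L − X_C) = −j45.8 Ω
Parallel: Z = Z₁Z₂/(Z₁+Z₂), |Z| = 41.1 Ω, ∠Z = -63.8°

-63.8°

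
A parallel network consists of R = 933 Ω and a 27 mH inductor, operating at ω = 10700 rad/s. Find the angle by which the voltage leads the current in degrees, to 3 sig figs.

X_L = ωL = 289 Ω
Parallel: admittances add. Y = 1/R + 1/(jωL)
Y = (0.00107 − j0.00346) S
|Y| = 0.00362 S → |Z| = 1/|Y| = 276 Ω, ∠Z = −∠Y = 72.8°

72.8°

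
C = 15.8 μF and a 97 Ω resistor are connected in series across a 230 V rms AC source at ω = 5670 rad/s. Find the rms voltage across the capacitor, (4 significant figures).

26.29 V

X_C = 1/(ωC) = 11.16 Ω
Z = 97.00 − j11.16 Ω
|Z| = √(97.00² + 11.16²) = 97.64 Ω
I = V/|Z| = 2.356 A
V_C = I·|Z_C| = 2.356 × 11.16 = 26.29 V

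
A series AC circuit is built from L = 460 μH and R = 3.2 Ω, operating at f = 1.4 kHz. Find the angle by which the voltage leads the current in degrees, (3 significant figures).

ω = 2πf = 8796 rad/s
X_L = ωL = 4.05 Ω
Z = 3.20 + j4.05 Ω
|Z| = √(3.20² + 4.05²) = 5.16 Ω
∠Z = arctan(4.05/3.20) = 51.7°

51.7°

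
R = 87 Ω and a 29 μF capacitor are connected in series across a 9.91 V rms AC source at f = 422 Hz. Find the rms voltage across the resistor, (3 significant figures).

9.80 V

ω = 2πf = 2652 rad/s
X_C = 1/(ωC) = 13.0 Ω
Z = 87.0 − j13.0 Ω
|Z| = √(87.0² + 13.0²) = 88.0 Ω
I = V/|Z| = 113 mA
V_R = I·|Z_R| = 0.113 × 87.0 = 9.80 V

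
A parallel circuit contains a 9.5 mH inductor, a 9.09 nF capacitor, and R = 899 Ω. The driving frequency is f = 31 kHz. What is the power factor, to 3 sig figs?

ω = 2πf = 194800 rad/s
X_L = ωL = 1850 Ω
X_C = 1/(ωC) = 565 Ω
Parallel: admittances add. Y = 1/R + 1/(jωL) + jωC
Y = (0.00111 + j0.00123) S
|Y| = 0.00166 S → |Z| = 1/|Y| = 603 Ω, ∠Z = −∠Y = -47.9°
cos φ = cos(-47.9°) = 0.671

0.671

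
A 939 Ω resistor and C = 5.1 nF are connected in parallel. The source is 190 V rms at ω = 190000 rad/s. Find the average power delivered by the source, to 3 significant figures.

38.4 W

X_C = 1/(ωC) = 1030 Ω
Parallel: admittances add. Y = 1/R + jωC
Y = (0.00106 + j0.000969) S
|Y| = 0.00144 S → |Z| = 1/|Y| = 695 Ω, ∠Z = −∠Y = -42.3°
I = V/|Z| = 274 mA
P = VI cos φ = 190 × 0.274 × cos(-42.3°) = 38.4 W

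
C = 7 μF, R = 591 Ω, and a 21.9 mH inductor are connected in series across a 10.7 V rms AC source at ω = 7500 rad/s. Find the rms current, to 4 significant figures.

X_L = ωL = 164.2 Ω
X_C = 1/(ωC) = 19.05 Ω
Net reactance X = X_L − X_C = 145.2 Ω
Z = 591.0 + j145.2 Ω
|Z| = √(591.0² + 145.2²) = 608.6 Ω
I = V/|Z| = 10.7/608.6 = 17.58 mA

17.58 mA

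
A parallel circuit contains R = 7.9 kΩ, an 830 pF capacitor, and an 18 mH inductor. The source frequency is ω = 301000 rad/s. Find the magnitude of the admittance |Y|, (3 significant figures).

X_L = ωL = 5420 Ω
X_C = 1/(ωC) = 4000 Ω
Parallel: admittances add. Y = 1/R + 1/(jωL) + jωC
Y = (0.000127 + j6.53e-05) S
|Y| = 0.000142 S → |Z| = 1/|Y| = 7020 Ω, ∠Z = −∠Y = -27.3°

142 μS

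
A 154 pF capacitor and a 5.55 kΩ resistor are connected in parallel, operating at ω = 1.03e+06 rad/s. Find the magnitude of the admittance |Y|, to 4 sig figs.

240.1 μS

X_C = 1/(ωC) = 6304 Ω
Parallel: admittances add. Y = 1/R + jωC
Y = (0.0001802 + j0.0001586) S
|Y| = 0.0002401 S → |Z| = 1/|Y| = 4166 Ω, ∠Z = −∠Y = -41.36°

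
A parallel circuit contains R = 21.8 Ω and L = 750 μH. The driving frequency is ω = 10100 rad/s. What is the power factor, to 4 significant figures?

0.3282

X_L = ωL = 7.575 Ω
Parallel: admittances add. Y = 1/R + 1/(jωL)
Y = (0.04587 − j0.1320) S
|Y| = 0.1398 S → |Z| = 1/|Y| = 7.155 Ω, ∠Z = −∠Y = 70.84°
cos φ = cos(70.84°) = 0.3282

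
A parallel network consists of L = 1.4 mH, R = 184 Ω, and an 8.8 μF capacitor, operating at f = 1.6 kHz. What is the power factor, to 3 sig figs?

0.298

ω = 2πf = 10050 rad/s
X_L = ωL = 14.1 Ω
X_C = 1/(ωC) = 11.3 Ω
Parallel: admittances add. Y = 1/R + 1/(jωL) + jωC
Y = (0.00543 + j0.0174) S
|Y| = 0.0182 S → |Z| = 1/|Y| = 54.8 Ω, ∠Z = −∠Y = -72.7°
cos φ = cos(-72.7°) = 0.298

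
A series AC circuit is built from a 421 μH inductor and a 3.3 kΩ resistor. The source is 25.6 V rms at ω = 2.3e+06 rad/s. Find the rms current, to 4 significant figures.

X_L = ωL = 968.3 Ω
Z = 3300 + j968.3 Ω
|Z| = √(3300² + 968.3²) = 3439 Ω
I = V/|Z| = 25.6/3439 = 7.444 mA

7.444 mA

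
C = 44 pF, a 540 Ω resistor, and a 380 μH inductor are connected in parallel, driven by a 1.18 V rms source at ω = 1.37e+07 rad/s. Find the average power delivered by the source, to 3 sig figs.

X_L = ωL = 5210 Ω
X_C = 1/(ωC) = 1660 Ω
Parallel: admittances add. Y = 1/R + 1/(jωL) + jωC
Y = (0.00185 + j0.000411) S
|Y| = 0.00190 S → |Z| = 1/|Y| = 527 Ω, ∠Z = −∠Y = -12.5°
I = V/|Z| = 2.24 mA
P = VI cos φ = 1.18 × 0.00224 × cos(-12.5°) = 2.58 mW

2.58 mW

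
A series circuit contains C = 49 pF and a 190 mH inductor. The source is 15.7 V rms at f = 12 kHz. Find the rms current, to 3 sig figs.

ω = 2πf = 75400 rad/s
X_L = ωL = 14300 Ω
X_C = 1/(ωC) = 271000 Ω
Net reactance X = X_L − X_C = -256000 Ω
Z = − j256000 Ω
|Z| = √(0² + 256000²) = 256000 Ω
I = V/|Z| = 15.7/256000 = 61.2 μA

61.2 μA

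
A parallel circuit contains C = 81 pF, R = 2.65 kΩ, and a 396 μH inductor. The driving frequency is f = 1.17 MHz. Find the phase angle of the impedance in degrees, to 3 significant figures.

-33.7°

ω = 2πf = 7.351e+06 rad/s
X_L = ωL = 2910 Ω
X_C = 1/(ωC) = 1680 Ω
Parallel: admittances add. Y = 1/R + 1/(jωL) + jωC
Y = (0.000377 + j0.000252) S
|Y| = 0.000454 S → |Z| = 1/|Y| = 2200 Ω, ∠Z = −∠Y = -33.7°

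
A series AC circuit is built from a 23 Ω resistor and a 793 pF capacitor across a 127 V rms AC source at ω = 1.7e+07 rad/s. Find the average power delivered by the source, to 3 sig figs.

61.5 W

X_C = 1/(ωC) = 74.2 Ω
Z = 23.0 − j74.2 Ω
|Z| = √(23.0² + 74.2²) = 77.7 Ω
∠Z = arctan(-74.2/23.0) = -72.8°
I = V/|Z| = 1.64 A
P = VI cos φ = 127 × 1.64 × cos(-72.8°) = 61.5 W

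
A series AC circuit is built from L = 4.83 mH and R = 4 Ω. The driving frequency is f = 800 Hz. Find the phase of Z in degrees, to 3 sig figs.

ω = 2πf = 5027 rad/s
X_L = ωL = 24.3 Ω
Z = 4.00 + j24.3 Ω
|Z| = √(4.00² + 24.3²) = 24.6 Ω
∠Z = arctan(24.3/4.00) = 80.6°

80.6°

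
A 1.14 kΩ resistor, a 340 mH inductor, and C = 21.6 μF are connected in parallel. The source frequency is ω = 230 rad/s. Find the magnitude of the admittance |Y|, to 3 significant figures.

7.87 mS

X_L = ωL = 78.2 Ω
X_C = 1/(ωC) = 201 Ω
Parallel: admittances add. Y = 1/R + 1/(jωL) + jωC
Y = (0.000877 − j0.00782) S
|Y| = 0.00787 S → |Z| = 1/|Y| = 127 Ω, ∠Z = −∠Y = 83.6°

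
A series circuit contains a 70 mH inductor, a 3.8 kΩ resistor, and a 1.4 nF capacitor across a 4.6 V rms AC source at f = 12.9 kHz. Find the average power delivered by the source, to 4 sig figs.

3.310 mW

ω = 2πf = 81050 rad/s
X_L = ωL = 5674 Ω
X_C = 1/(ωC) = 8813 Ω
Net reactance X = X_L − X_C = -3139 Ω
Z = 3800 − j3139 Ω
|Z| = √(3800² + 3139²) = 4929 Ω
∠Z = arctan(-3139/3800) = -39.56°
I = V/|Z| = 933.3 μA
P = VI cos φ = 4.6 × 0.0009333 × cos(-39.56°) = 3.310 mW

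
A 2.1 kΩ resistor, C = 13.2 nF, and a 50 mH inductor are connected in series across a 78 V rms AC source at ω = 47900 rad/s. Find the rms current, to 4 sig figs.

X_L = ωL = 2395 Ω
X_C = 1/(ωC) = 1582 Ω
Net reactance X = X_L − X_C = 813.4 Ω
Z = 2100 + j813.4 Ω
|Z| = √(2100² + 813.4²) = 2252 Ω
I = V/|Z| = 78/2252 = 34.64 mA

34.64 mA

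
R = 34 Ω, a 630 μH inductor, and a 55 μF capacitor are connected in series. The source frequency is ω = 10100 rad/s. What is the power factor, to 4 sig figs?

0.9911

X_L = ωL = 6.363 Ω
X_C = 1/(ωC) = 1.800 Ω
Net reactance X = X_L − X_C = 4.563 Ω
Z = 34.00 + j4.563 Ω
|Z| = √(34.00² + 4.563²) = 34.30 Ω
∠Z = arctan(4.563/34.00) = 7.643°
cos φ = cos(7.643°) = 0.9911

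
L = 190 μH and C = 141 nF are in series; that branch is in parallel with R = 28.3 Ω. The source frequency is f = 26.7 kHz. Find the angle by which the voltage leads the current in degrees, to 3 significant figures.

ω = 2πf = 167800 rad/s
X_L = ωL = 31.9 Ω
X_C = 1/(ωC) = 42.3 Ω
Branch 1: Z₁ = R = 28.3 Ω
Branch 2 (series LC): Z₂ = j(X_L − X_C) = −j10.4 Ω
Parallel: Z = Z₁Z₂/(Z₁+Z₂), |Z| = 9.76 Ω, ∠Z = -69.8°

-69.8°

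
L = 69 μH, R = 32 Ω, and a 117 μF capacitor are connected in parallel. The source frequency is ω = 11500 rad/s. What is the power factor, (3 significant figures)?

0.344

X_L = ωL = 0.793 Ω
X_C = 1/(ωC) = 0.743 Ω
Parallel: admittances add. Y = 1/R + 1/(jωL) + jωC
Y = (0.0312 + j0.0853) S
|Y| = 0.0908 S → |Z| = 1/|Y| = 11.0 Ω, ∠Z = −∠Y = -69.9°
cos φ = cos(-69.9°) = 0.344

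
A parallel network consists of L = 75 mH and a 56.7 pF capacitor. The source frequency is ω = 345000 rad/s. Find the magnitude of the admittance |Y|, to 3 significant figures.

X_L = ωL = 25900 Ω
X_C = 1/(ωC) = 51100 Ω
Parallel: admittances add. Y = 1/(jωL) + jωC
Y = (0 − j1.91e-05) S
|Y| = 1.91e-05 S → |Z| = 1/|Y| = 52400 Ω, ∠Z = −∠Y = 90.0°

19.1 μS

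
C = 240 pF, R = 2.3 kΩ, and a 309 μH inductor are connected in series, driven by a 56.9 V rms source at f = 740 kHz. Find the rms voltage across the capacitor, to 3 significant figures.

21.6 V

ω = 2πf = 4.65e+06 rad/s
X_L = ωL = 1440 Ω
X_C = 1/(ωC) = 896 Ω
Net reactance X = X_L − X_C = 541 Ω
Z = 2300 + j541 Ω
|Z| = √(2300² + 541²) = 2360 Ω
I = V/|Z| = 24.1 mA
V_C = I·|Z_C| = 0.0241 × 896 = 21.6 V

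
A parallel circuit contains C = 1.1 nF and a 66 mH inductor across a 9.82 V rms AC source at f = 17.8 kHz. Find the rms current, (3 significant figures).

ω = 2πf = 111800 rad/s
X_L = ωL = 7380 Ω
X_C = 1/(ωC) = 8130 Ω
Parallel: admittances add. Y = 1/(jωL) + jωC
Y = (0 − j1.24e-05) S
|Y| = 1.24e-05 S → |Z| = 1/|Y| = 80300 Ω, ∠Z = −∠Y = 90.0°
I = V/|Z| = 9.82/80300 = 122 μA

122 μA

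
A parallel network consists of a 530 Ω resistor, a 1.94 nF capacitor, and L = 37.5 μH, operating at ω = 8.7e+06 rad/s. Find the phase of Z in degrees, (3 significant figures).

-82.2°

X_L = ωL = 326 Ω
X_C = 1/(ωC) = 59.2 Ω
Parallel: admittances add. Y = 1/R + 1/(jωL) + jωC
Y = (0.00189 + j0.0138) S
|Y| = 0.0139 S → |Z| = 1/|Y| = 71.7 Ω, ∠Z = −∠Y = -82.2°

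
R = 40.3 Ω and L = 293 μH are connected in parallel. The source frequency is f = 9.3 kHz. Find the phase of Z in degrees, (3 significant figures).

ω = 2πf = 58430 rad/s
X_L = ωL = 17.1 Ω
Parallel: admittances add. Y = 1/R + 1/(jωL)
Y = (0.0248 − j0.0584) S
|Y| = 0.0635 S → |Z| = 1/|Y| = 15.8 Ω, ∠Z = −∠Y = 67.0°

67.0°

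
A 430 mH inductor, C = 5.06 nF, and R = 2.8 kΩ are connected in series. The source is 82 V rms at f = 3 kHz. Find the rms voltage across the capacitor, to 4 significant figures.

234.0 V

ω = 2πf = 18850 rad/s
X_L = ωL = 8105 Ω
X_C = 1/(ωC) = 10480 Ω
Net reactance X = X_L − X_C = -2379 Ω
Z = 2800 − j2379 Ω
|Z| = √(2800² + 2379²) = 3674 Ω
I = V/|Z| = 22.32 mA
V_C = I·|Z_C| = 0.02232 × 10480 = 234.0 V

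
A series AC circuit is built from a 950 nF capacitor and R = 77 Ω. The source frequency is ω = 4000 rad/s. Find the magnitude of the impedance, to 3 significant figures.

274 Ω

X_C = 1/(ωC) = 263 Ω
Z = 77.0 − j263 Ω
|Z| = √(77.0² + 263²) = 274 Ω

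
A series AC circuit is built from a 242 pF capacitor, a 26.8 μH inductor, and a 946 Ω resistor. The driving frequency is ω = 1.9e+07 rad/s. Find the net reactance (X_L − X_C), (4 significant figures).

291.7 Ω

X_L = ωL = 509.2 Ω
X_C = 1/(ωC) = 217.5 Ω
X = 509.2 − 217.5 = 291.7 Ω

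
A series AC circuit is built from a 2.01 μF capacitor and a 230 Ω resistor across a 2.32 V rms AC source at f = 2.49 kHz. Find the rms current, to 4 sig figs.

9.992 mA

ω = 2πf = 15650 rad/s
X_C = 1/(ωC) = 31.80 Ω
Z = 230.0 − j31.80 Ω
|Z| = √(230.0² + 31.80²) = 232.2 Ω
I = V/|Z| = 2.32/232.2 = 9.992 mA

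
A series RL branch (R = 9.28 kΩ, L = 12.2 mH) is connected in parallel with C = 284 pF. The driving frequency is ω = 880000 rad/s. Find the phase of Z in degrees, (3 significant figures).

-76.8°

X_L = ωL = 10700 Ω
X_C = 1/(ωC) = 4000 Ω
Branch 1 (R+jX_L): Z₁ = 9280 + j10700 Ω, |Z₁| = 14200 Ω
Branch 2 (−jX_C): Z₂ = −j4000 Ω
Parallel: Z = Z₁Z₂/(Z₁+Z₂), |Z| = 4950 Ω, ∠Z = -76.8°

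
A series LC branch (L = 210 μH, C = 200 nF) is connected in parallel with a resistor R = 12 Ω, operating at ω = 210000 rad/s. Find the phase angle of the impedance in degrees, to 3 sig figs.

30.6°

X_L = ωL = 44.1 Ω
X_C = 1/(ωC) = 23.8 Ω
Branch 1: Z₁ = R = 12.0 Ω
Branch 2 (series LC): Z₂ = j(X_L − X_C) = j20.3 Ω
Parallel: Z = Z₁Z₂/(Z₁+Z₂), |Z| = 10.3 Ω, ∠Z = 30.6°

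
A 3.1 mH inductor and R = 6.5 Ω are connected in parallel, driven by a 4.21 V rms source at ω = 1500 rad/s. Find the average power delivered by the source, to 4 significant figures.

X_L = ωL = 4.650 Ω
Parallel: admittances add. Y = 1/R + 1/(jωL)
Y = (0.1538 − j0.2151) S
|Y| = 0.2644 S → |Z| = 1/|Y| = 3.782 Ω, ∠Z = −∠Y = 54.42°
I = V/|Z| = 1.113 A
P = VI cos φ = 4.21 × 1.113 × cos(54.42°) = 2.727 W

2.727 W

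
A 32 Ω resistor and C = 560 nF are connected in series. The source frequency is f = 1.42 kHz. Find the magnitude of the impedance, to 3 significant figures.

ω = 2πf = 8922 rad/s
X_C = 1/(ωC) = 200 Ω
Z = 32.0 − j200 Ω
|Z| = √(32.0² + 200²) = 203 Ω

203 Ω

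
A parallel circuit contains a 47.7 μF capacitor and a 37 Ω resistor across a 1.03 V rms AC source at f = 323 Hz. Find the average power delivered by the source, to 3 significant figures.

ω = 2πf = 2029 rad/s
X_C = 1/(ωC) = 10.3 Ω
Parallel: admittances add. Y = 1/R + jωC
Y = (0.0270 + j0.0968) S
|Y| = 0.101 S → |Z| = 1/|Y| = 9.95 Ω, ∠Z = −∠Y = -74.4°
I = V/|Z| = 104 mA
P = VI cos φ = 1.03 × 0.104 × cos(-74.4°) = 28.7 mW

28.7 mW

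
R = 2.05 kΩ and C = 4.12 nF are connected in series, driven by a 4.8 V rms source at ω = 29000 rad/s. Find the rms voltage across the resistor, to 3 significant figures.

1.14 V

X_C = 1/(ωC) = 8370 Ω
Z = 2050 − j8370 Ω
|Z| = √(2050² + 8370²) = 8620 Ω
I = V/|Z| = 557 μA
V_R = I·|Z_R| = 0.000557 × 2050 = 1.14 V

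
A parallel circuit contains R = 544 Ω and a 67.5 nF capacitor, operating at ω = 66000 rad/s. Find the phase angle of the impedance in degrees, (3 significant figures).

-67.6°

X_C = 1/(ωC) = 224 Ω
Parallel: admittances add. Y = 1/R + jωC
Y = (0.00184 + j0.00445) S
|Y| = 0.00482 S → |Z| = 1/|Y| = 207 Ω, ∠Z = −∠Y = -67.6°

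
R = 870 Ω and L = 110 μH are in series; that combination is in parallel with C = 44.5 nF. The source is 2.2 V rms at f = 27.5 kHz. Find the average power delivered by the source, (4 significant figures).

5.561 mW

ω = 2πf = 172800 rad/s
X_L = ωL = 19.01 Ω
X_C = 1/(ωC) = 130.1 Ω
Branch 1 (R+jX_L): Z₁ = 870.0 + j19.01 Ω, |Z₁| = 870.2 Ω
Branch 2 (−jX_C): Z₂ = −j130.1 Ω
Parallel: Z = Z₁Z₂/(Z₁+Z₂), |Z| = 129.0 Ω, ∠Z = -81.47°
I = V/|Z| = 17.05 mA
P = VI cos φ = 2.2 × 0.01705 × cos(-81.47°) = 5.561 mW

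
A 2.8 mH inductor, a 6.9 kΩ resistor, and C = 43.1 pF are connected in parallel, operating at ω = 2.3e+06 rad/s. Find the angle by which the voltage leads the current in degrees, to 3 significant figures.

21.2°

X_L = ωL = 6440 Ω
X_C = 1/(ωC) = 10100 Ω
Parallel: admittances add. Y = 1/R + 1/(jωL) + jωC
Y = (0.000145 − j5.61e-05) S
|Y| = 0.000155 S → |Z| = 1/|Y| = 6430 Ω, ∠Z = −∠Y = 21.2°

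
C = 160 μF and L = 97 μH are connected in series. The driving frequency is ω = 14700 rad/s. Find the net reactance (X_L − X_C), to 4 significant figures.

1.001 Ω

X_L = ωL = 1.426 Ω
X_C = 1/(ωC) = 0.4252 Ω
X = 1.426 − 0.4252 = 1.001 Ω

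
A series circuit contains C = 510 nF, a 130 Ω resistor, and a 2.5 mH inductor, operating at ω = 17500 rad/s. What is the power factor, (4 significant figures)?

X_L = ωL = 43.75 Ω
X_C = 1/(ωC) = 112.0 Ω
Net reactance X = X_L − X_C = -68.29 Ω
Z = 130.0 − j68.29 Ω
|Z| = √(130.0² + 68.29²) = 146.8 Ω
∠Z = arctan(-68.29/130.0) = -27.71°
cos φ = cos(-27.71°) = 0.8853

0.8853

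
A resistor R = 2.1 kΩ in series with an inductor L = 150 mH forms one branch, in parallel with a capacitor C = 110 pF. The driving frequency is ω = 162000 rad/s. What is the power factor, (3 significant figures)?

0.152

X_L = ωL = 24300 Ω
X_C = 1/(ωC) = 56100 Ω
Branch 1 (R+jX_L): Z₁ = 2100 + j24300 Ω, |Z₁| = 24400 Ω
Branch 2 (−jX_C): Z₂ = −j56100 Ω
Parallel: Z = Z₁Z₂/(Z₁+Z₂), |Z| = 42900 Ω, ∠Z = 81.3°
cos φ = cos(81.3°) = 0.152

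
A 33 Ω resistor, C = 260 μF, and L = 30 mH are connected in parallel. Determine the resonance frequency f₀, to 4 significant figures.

ω₀ = 1/√(LC) = 1/√(0.03 × 0.00026) = 358.1 rad/s
f₀ = ω₀/(2π) = 56.99 Hz

56.99 Hz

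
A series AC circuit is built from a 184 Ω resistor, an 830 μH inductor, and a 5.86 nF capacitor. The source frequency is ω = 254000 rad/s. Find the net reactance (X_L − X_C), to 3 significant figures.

X_L = ωL = 211 Ω
X_C = 1/(ωC) = 672 Ω
X = 211 − 672 = -461 Ω

-461 Ω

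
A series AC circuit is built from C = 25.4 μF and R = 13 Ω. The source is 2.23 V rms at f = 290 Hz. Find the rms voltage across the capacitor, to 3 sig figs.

ω = 2πf = 1822 rad/s
X_C = 1/(ωC) = 21.6 Ω
Z = 13.0 − j21.6 Ω
|Z| = √(13.0² + 21.6²) = 25.2 Ω
I = V/|Z| = 88.4 mA
V_C = I·|Z_C| = 0.0884 × 21.6 = 1.91 V

1.91 V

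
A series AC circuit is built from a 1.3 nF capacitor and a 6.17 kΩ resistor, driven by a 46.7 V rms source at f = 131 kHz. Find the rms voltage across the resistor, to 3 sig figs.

ω = 2πf = 823100 rad/s
X_C = 1/(ωC) = 935 Ω
Z = 6170 − j935 Ω
|Z| = √(6170² + 935²) = 6240 Ω
I = V/|Z| = 7.48 mA
V_R = I·|Z_R| = 0.00748 × 6170 = 46.2 V

46.2 V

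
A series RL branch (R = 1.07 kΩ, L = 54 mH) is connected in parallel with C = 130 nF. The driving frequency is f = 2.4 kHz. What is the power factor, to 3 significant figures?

ω = 2πf = 15080 rad/s
X_L = ωL = 814 Ω
X_C = 1/(ωC) = 510 Ω
Branch 1 (R+jX_L): Z₁ = 1070 + j814 Ω, |Z₁| = 1340 Ω
Branch 2 (−jX_C): Z₂ = −j510 Ω
Parallel: Z = Z₁Z₂/(Z₁+Z₂), |Z| = 617 Ω, ∠Z = -68.6°
cos φ = cos(-68.6°) = 0.365

0.365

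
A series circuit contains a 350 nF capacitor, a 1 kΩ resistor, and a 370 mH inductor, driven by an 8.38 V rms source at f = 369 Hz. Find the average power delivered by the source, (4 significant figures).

ω = 2πf = 2318 rad/s
X_L = ωL = 857.8 Ω
X_C = 1/(ωC) = 1232 Ω
Net reactance X = X_L − X_C = -374.5 Ω
Z = 1000 − j374.5 Ω
|Z| = √(1000² + 374.5²) = 1068 Ω
∠Z = arctan(-374.5/1000) = -20.53°
I = V/|Z| = 7.848 mA
P = VI cos φ = 8.38 × 0.007848 × cos(-20.53°) = 61.59 mW

61.59 mW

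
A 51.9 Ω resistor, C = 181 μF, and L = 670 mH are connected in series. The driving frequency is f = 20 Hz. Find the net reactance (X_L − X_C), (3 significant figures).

ω = 2πf = 125.7 rad/s
X_L = ωL = 84.2 Ω
X_C = 1/(ωC) = 44.0 Ω
X = 84.2 − 44.0 = 40.2 Ω

40.2 Ω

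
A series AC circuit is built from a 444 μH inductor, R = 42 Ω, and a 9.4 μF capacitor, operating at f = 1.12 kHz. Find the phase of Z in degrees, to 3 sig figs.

ω = 2πf = 7037 rad/s
X_L = ωL = 3.12 Ω
X_C = 1/(ωC) = 15.1 Ω
Net reactance X = X_L − X_C = -12.0 Ω
Z = 42.0 − j12.0 Ω
|Z| = √(42.0² + 12.0²) = 43.7 Ω
∠Z = arctan(-12.0/42.0) = -15.9°

-15.9°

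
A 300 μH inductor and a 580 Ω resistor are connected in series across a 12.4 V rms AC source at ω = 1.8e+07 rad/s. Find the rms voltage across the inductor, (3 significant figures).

12.3 V

X_L = ωL = 5400 Ω
Z = 580 + j5400 Ω
|Z| = √(580² + 5400²) = 5430 Ω
I = V/|Z| = 2.28 mA
V_L = I·|Z_L| = 0.00228 × 5400 = 12.3 V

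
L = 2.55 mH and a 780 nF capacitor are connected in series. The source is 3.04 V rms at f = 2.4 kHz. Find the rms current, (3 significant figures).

65.3 mA

ω = 2πf = 15080 rad/s
X_L = ωL = 38.5 Ω
X_C = 1/(ωC) = 85.0 Ω
Net reactance X = X_L − X_C = -46.6 Ω
Z = − j46.6 Ω
|Z| = √(0² + 46.6²) = 46.6 Ω
I = V/|Z| = 3.04/46.6 = 65.3 mA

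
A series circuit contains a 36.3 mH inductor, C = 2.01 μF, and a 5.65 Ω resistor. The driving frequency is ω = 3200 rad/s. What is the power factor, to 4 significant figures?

X_L = ωL = 116.2 Ω
X_C = 1/(ωC) = 155.5 Ω
Net reactance X = X_L − X_C = -39.31 Ω
Z = 5.650 − j39.31 Ω
|Z| = √(5.650² + 39.31²) = 39.72 Ω
∠Z = arctan(-39.31/5.650) = -81.82°
cos φ = cos(-81.82°) = 0.1423

0.1423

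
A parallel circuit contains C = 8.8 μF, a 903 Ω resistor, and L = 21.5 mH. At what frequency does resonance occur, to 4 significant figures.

365.9 Hz

ω₀ = 1/√(LC) = 1/√(0.0215 × 8.8e-06) = 2299 rad/s
f₀ = ω₀/(2π) = 365.9 Hz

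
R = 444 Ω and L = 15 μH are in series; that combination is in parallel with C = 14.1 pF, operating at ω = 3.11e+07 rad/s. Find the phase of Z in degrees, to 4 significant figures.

X_L = ωL = 466.5 Ω
X_C = 1/(ωC) = 2280 Ω
Branch 1 (R+jX_L): Z₁ = 444.0 + j466.5 Ω, |Z₁| = 644.0 Ω
Branch 2 (−jX_C): Z₂ = −j2280 Ω
Parallel: Z = Z₁Z₂/(Z₁+Z₂), |Z| = 786.4 Ω, ∠Z = 32.66°

32.66°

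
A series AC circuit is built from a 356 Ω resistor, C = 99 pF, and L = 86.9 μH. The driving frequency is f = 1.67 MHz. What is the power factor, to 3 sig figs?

ω = 2πf = 1.049e+07 rad/s
X_L = ωL = 912 Ω
X_C = 1/(ωC) = 963 Ω
Net reactance X = X_L − X_C = -50.8 Ω
Z = 356 − j50.8 Ω
|Z| = √(356² + 50.8²) = 360 Ω
∠Z = arctan(-50.8/356) = -8.12°
cos φ = cos(-8.12°) = 0.990

0.990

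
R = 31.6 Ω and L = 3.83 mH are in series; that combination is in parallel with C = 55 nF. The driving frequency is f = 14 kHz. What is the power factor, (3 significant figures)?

ω = 2πf = 87960 rad/s
X_L = ωL = 337 Ω
X_C = 1/(ωC) = 207 Ω
Branch 1 (R+jX_L): Z₁ = 31.6 + j337 Ω, |Z₁| = 338 Ω
Branch 2 (−jX_C): Z₂ = −j207 Ω
Parallel: Z = Z₁Z₂/(Z₁+Z₂), |Z| = 522 Ω, ∠Z = -81.7°
cos φ = cos(-81.7°) = 0.144

0.144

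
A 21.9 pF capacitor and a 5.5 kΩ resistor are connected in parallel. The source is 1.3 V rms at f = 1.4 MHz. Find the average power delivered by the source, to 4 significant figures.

ω = 2πf = 8.796e+06 rad/s
X_C = 1/(ωC) = 5191 Ω
Parallel: admittances add. Y = 1/R + jωC
Y = (0.0001818 + j0.0001926) S
|Y| = 0.0002649 S → |Z| = 1/|Y| = 3775 Ω, ∠Z = −∠Y = -46.66°
I = V/|Z| = 344.4 μA
P = VI cos φ = 1.3 × 0.0003444 × cos(-46.66°) = 307.3 μW

307.3 μW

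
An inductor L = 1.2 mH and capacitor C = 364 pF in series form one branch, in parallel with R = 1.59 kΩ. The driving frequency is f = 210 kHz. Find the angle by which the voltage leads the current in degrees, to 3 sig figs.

ω = 2πf = 1.319e+06 rad/s
X_L = ωL = 1580 Ω
X_C = 1/(ωC) = 2080 Ω
Branch 1: Z₁ = R = 1590 Ω
Branch 2 (series LC): Z₂ = j(X_L − X_C) = −j499 Ω
Parallel: Z = Z₁Z₂/(Z₁+Z₂), |Z| = 476 Ω, ∠Z = -72.6°

-72.6°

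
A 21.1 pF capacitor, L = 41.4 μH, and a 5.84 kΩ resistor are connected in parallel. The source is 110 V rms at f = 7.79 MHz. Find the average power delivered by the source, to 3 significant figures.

ω = 2πf = 4.895e+07 rad/s
X_L = ωL = 2030 Ω
X_C = 1/(ωC) = 968 Ω
Parallel: admittances add. Y = 1/R + 1/(jωL) + jωC
Y = (0.000171 + j0.000539) S
|Y| = 0.000566 S → |Z| = 1/|Y| = 1770 Ω, ∠Z = −∠Y = -72.4°
I = V/|Z| = 62.2 mA
P = VI cos φ = 110 × 0.0622 × cos(-72.4°) = 2.07 W

2.07 W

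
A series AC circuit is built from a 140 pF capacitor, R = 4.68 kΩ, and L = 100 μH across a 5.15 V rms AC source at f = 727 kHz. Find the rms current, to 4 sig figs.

1.071 mA

ω = 2πf = 4.568e+06 rad/s
X_L = ωL = 456.8 Ω
X_C = 1/(ωC) = 1564 Ω
Net reactance X = X_L − X_C = -1107 Ω
Z = 4680 − j1107 Ω
|Z| = √(4680² + 1107²) = 4809 Ω
I = V/|Z| = 5.15/4809 = 1.071 mA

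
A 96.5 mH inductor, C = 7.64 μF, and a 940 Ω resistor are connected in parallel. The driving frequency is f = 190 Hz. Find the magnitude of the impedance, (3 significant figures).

ω = 2πf = 1194 rad/s
X_L = ωL = 115 Ω
X_C = 1/(ωC) = 110 Ω
Parallel: admittances add. Y = 1/R + 1/(jωL) + jωC
Y = (0.00106 + j0.000440) S
|Y| = 0.00115 S → |Z| = 1/|Y| = 869 Ω, ∠Z = −∠Y = -22.5°

869 Ω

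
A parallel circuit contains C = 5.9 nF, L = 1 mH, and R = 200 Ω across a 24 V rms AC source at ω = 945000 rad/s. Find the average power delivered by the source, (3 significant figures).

2.88 W

X_L = ωL = 945 Ω
X_C = 1/(ωC) = 179 Ω
Parallel: admittances add. Y = 1/R + 1/(jωL) + jωC
Y = (0.00500 + j0.00452) S
|Y| = 0.00674 S → |Z| = 1/|Y| = 148 Ω, ∠Z = −∠Y = -42.1°
I = V/|Z| = 162 mA
P = VI cos φ = 24 × 0.162 × cos(-42.1°) = 2.88 W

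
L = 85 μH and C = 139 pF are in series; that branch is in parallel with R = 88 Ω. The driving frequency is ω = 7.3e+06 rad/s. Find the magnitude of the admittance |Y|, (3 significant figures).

X_L = ωL = 620 Ω
X_C = 1/(ωC) = 986 Ω
Branch 1: Z₁ = R = 88.0 Ω
Branch 2 (series LC): Z₂ = j(X_L − X_C) = −j365 Ω
Parallel: Z = Z₁Z₂/(Z₁+Z₂), |Z| = 85.5 Ω, ∠Z = -13.6°
|Y| = 1/|Z| = 11.7 mS

11.7 mS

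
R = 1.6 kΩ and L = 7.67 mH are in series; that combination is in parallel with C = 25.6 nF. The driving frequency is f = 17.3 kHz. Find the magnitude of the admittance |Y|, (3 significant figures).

ω = 2πf = 108700 rad/s
X_L = ωL = 834 Ω
X_C = 1/(ωC) = 359 Ω
Branch 1 (R+jX_L): Z₁ = 1600 + j834 Ω, |Z₁| = 1800 Ω
Branch 2 (−jX_C): Z₂ = −j359 Ω
Parallel: Z = Z₁Z₂/(Z₁+Z₂), |Z| = 389 Ω, ∠Z = -79.0°
|Y| = 1/|Z| = 2.57 mS

2.57 mS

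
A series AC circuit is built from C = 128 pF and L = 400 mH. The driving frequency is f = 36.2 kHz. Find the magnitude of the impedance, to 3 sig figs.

ω = 2πf = 227500 rad/s
X_L = ωL = 91000 Ω
X_C = 1/(ωC) = 34300 Ω
Net reactance X = X_L − X_C = 56600 Ω
Z = j56600 Ω
|Z| = √(0² + 56600²) = 56600 Ω

56600 Ω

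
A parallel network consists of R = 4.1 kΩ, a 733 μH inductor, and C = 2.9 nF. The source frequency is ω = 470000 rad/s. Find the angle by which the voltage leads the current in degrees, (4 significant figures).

X_L = ωL = 344.5 Ω
X_C = 1/(ωC) = 733.7 Ω
Parallel: admittances add. Y = 1/R + 1/(jωL) + jωC
Y = (0.0002439 − j0.001540) S
|Y| = 0.001559 S → |Z| = 1/|Y| = 641.5 Ω, ∠Z = −∠Y = 81.00°

81.00°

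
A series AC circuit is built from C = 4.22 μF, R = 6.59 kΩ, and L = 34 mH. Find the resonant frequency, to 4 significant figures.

420.2 Hz

ω₀ = 1/√(LC) = 1/√(0.034 × 4.22e-06) = 2640 rad/s
f₀ = ω₀/(2π) = 420.2 Hz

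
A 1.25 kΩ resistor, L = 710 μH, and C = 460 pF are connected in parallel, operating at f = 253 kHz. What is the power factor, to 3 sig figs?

0.982

ω = 2πf = 1.59e+06 rad/s
X_L = ωL = 1130 Ω
X_C = 1/(ωC) = 1370 Ω
Parallel: admittances add. Y = 1/R + 1/(jωL) + jωC
Y = (0.000800 − j0.000155) S
|Y| = 0.000815 S → |Z| = 1/|Y| = 1230 Ω, ∠Z = −∠Y = 10.9°
cos φ = cos(10.9°) = 0.982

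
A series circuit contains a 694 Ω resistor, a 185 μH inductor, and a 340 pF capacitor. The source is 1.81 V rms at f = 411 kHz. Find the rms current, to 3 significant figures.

ω = 2πf = 2.582e+06 rad/s
X_L = ωL = 478 Ω
X_C = 1/(ωC) = 1140 Ω
Net reactance X = X_L − X_C = -661 Ω
Z = 694 − j661 Ω
|Z| = √(694² + 661²) = 959 Ω
I = V/|Z| = 1.81/959 = 1.89 mA

1.89 mA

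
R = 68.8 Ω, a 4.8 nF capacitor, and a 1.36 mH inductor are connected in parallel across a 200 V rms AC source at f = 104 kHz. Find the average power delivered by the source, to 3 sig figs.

581 W

ω = 2πf = 653500 rad/s
X_L = ωL = 889 Ω
X_C = 1/(ωC) = 319 Ω
Parallel: admittances add. Y = 1/R + 1/(jωL) + jωC
Y = (0.0145 + j0.00201) S
|Y| = 0.0147 S → |Z| = 1/|Y| = 68.2 Ω, ∠Z = −∠Y = -7.88°
I = V/|Z| = 2.93 A
P = VI cos φ = 200 × 2.93 × cos(-7.88°) = 581 W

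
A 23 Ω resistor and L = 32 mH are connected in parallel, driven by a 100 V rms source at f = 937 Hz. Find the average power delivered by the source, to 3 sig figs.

435 W

ω = 2πf = 5887 rad/s
X_L = ωL = 188 Ω
Parallel: admittances add. Y = 1/R + 1/(jωL)
Y = (0.0435 − j0.00531) S
|Y| = 0.0438 S → |Z| = 1/|Y| = 22.8 Ω, ∠Z = −∠Y = 6.96°
I = V/|Z| = 4.38 A
P = VI cos φ = 100 × 4.38 × cos(6.96°) = 435 W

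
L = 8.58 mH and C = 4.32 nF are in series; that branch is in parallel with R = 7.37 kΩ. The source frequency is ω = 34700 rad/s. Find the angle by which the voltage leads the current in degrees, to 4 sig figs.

X_L = ωL = 297.7 Ω
X_C = 1/(ωC) = 6671 Ω
Branch 1: Z₁ = R = 7370 Ω
Branch 2 (series LC): Z₂ = j(X_L − X_C) = −j6373 Ω
Parallel: Z = Z₁Z₂/(Z₁+Z₂), |Z| = 4821 Ω, ∠Z = -49.15°

-49.15°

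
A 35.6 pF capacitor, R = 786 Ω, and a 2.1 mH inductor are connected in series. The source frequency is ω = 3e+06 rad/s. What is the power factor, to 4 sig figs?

X_L = ωL = 6300 Ω
X_C = 1/(ωC) = 9363 Ω
Net reactance X = X_L − X_C = -3063 Ω
Z = 786.0 − j3063 Ω
|Z| = √(786.0² + 3063²) = 3163 Ω
∠Z = arctan(-3063/786.0) = -75.61°
cos φ = cos(-75.61°) = 0.2485

0.2485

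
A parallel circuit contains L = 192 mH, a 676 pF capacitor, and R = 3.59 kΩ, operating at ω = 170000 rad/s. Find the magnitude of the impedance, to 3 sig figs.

X_L = ωL = 32600 Ω
X_C = 1/(ωC) = 8700 Ω
Parallel: admittances add. Y = 1/R + 1/(jωL) + jωC
Y = (0.000279 + j8.43e-05) S
|Y| = 0.000291 S → |Z| = 1/|Y| = 3440 Ω, ∠Z = −∠Y = -16.8°

3440 Ω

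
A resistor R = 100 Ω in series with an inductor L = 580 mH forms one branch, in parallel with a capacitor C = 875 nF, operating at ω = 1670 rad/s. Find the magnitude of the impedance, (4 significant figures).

X_L = ωL = 968.6 Ω
X_C = 1/(ωC) = 684.3 Ω
Branch 1 (R+jX_L): Z₁ = 100.0 + j968.6 Ω, |Z₁| = 973.7 Ω
Branch 2 (−jX_C): Z₂ = −j684.3 Ω
Parallel: Z = Z₁Z₂/(Z₁+Z₂), |Z| = 2211 Ω, ∠Z = -76.51°

2211 Ω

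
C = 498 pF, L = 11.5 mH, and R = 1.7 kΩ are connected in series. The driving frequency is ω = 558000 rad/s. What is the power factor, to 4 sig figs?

0.5165

X_L = ωL = 6417 Ω
X_C = 1/(ωC) = 3599 Ω
Net reactance X = X_L − X_C = 2818 Ω
Z = 1700 + j2818 Ω
|Z| = √(1700² + 2818²) = 3291 Ω
∠Z = arctan(2818/1700) = 58.90°
cos φ = cos(58.90°) = 0.5165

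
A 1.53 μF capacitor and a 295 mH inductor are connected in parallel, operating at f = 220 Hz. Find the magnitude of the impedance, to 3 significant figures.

ω = 2πf = 1382 rad/s
X_L = ωL = 408 Ω
X_C = 1/(ωC) = 473 Ω
Parallel: admittances add. Y = 1/(jωL) + jωC
Y = (0 − j0.000337) S
|Y| = 0.000337 S → |Z| = 1/|Y| = 2960 Ω, ∠Z = −∠Y = 90.0°

2960 Ω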